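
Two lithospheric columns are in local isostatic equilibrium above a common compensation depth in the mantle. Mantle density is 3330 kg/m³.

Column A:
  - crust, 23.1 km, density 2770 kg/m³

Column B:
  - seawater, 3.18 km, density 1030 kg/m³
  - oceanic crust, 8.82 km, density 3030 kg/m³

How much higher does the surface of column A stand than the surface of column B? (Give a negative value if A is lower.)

For any compensation level in the mantle, the mantle terms cancel and isostasy reduces to e = (Σt_A − Σt_B) − (Σ(ρt)_A − Σ(ρt)_B) / ρ_m.
Σt_A = 23.1 km; Σt_B = 12 km; Σ(ρt)_A = 63987; Σ(ρt)_B = 30000 (in km·kg/m³).
e = (23.1 − 12) − (63987 − 30000) / 3330 = 0.894 km.

0.894 km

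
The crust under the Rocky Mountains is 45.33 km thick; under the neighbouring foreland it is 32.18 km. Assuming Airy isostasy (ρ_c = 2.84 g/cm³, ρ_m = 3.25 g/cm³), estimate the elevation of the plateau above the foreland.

1.66 km

Excess crust Δ = 45.33 km − 32.18 km = 13.15 km, split between elevation h and root r with h + r = Δ.
Airy balance ρ_c h = (ρ_m − ρ_c) r gives r = h ρ_c/(ρ_m − ρ_c), so h (1 + ρ_c/(ρ_m − ρ_c)) = Δ, i.e. h = Δ (ρ_m − ρ_c)/ρ_m.
h = 13.15 km × 0.41/3.25 = 1.66 km.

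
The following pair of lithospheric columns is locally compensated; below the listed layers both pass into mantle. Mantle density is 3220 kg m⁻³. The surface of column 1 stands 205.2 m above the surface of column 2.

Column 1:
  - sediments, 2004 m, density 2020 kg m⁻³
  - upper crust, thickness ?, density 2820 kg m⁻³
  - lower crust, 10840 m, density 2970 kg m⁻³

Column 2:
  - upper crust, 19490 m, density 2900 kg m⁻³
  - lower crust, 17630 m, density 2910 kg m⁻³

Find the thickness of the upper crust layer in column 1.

Take the compensation level at the base of the deeper column (depth z_c below the surface of column 1) and equate Σ ρ_i t_i down to z_c; mantle fills any gap and the z_c terms cancel.
Column 1: 2004×2020 + x×2820 + 10840×2970 + (z_c − 12844 − x)×3220
Column 2: 205.2×0 + 19490×2900 + 17630×2910 + (z_c − 205.2 − 37120)×3220
The z_c×3220 term appears on both sides and cancels. Collect the known terms of each column as K = Σ(ρt)_known − 3220 × (depth of known layers): K_1 = 36242880 − 3220×12844 = −5114800; K_2 = 107824300 − 3220×(205.2 + 37120) = −12362844.
Balance: K_1 − x×(3220 − 2820) = K_2, so x = (K_1 − K_2)/(3220 − 2820) = 7248040/400 = 18100 m.

18100 m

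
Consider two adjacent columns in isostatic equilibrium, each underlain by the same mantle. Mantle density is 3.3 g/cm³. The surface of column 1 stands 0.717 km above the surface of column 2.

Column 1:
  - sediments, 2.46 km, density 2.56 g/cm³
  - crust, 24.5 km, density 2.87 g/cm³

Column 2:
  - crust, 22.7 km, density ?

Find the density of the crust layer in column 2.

Take the compensation level at the base of the deeper column (depth z_c below the surface of column 1) and equate Σ ρ_i t_i down to z_c; mantle fills any gap and the z_c terms cancel.
Column 1: 2.46×2.56 + 24.5×2.87 + (z_c − 26.96)×3.3
Column 2: 0.717×0 + 22.7×ρ + (z_c − 0.717 − 22.7)×3.3
The z_c×3.3 term appears on both sides and cancels. Collect the known terms of each column as K = Σ(ρt)_known − 3.3 × (depth of known layers): K_1 = 76.6126 − 3.3×26.96 = −12.3554; K_2 = 0 − 3.3×(0.717 + 22.7) = −77.2761.
Balance: K_1 = K_2 + 22.7×ρ, so ρ = (K_1 − K_2)/22.7 = 64.9207/22.7 = 2.86 g/cm³.

2.86 g/cm³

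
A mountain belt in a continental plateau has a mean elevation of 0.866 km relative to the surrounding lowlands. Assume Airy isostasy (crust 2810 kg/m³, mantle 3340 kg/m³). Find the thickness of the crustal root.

4.59 km

In Airy isostatic equilibrium: the weight of the topography is balanced by the buoyancy of the root, ρ_c h = (ρ_m − ρ_c) r.
r = h · ρ_c / (ρ_m − ρ_c) = 0.866 km × 2810 / (3340 − 2810) = 4.59 km.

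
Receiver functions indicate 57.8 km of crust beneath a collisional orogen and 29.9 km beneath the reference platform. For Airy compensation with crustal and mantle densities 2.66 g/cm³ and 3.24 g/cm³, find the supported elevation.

4.99 km

Excess crust Δ = 57.8 km − 29.9 km = 27.9 km, split between elevation h and root r with h + r = Δ.
Airy balance ρ_c h = (ρ_m − ρ_c) r gives r = h ρ_c/(ρ_m − ρ_c), so h (1 + ρ_c/(ρ_m − ρ_c)) = Δ, i.e. h = Δ (ρ_m − ρ_c)/ρ_m.
h = 27.9 km × 0.58/3.24 = 4.99 km.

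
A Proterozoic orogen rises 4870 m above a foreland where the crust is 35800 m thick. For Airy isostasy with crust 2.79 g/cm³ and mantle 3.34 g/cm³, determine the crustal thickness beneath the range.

Root depth r = h ρ_c / (ρ_m − ρ_c) = 4870 m × 2.79 / 0.55 = 24700 m.
Total thickness = T + h + r = 35800 m + 4870 m + 24700 m = 65400 m.

65400 m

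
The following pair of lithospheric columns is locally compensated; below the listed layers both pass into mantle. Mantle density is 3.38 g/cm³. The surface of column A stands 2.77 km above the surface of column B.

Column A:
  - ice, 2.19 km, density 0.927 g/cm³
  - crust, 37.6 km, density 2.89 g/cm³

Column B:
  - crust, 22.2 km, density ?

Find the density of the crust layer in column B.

2.73 g/cm³

Take the compensation level at the base of the deeper column (depth z_c below the surface of column A) and equate Σ ρ_i t_i down to z_c; mantle fills any gap and the z_c terms cancel.
Column A: 2.19×0.927 + 37.6×2.89 + (z_c − 39.79)×3.38
Column B: 2.77×0 + 22.2×ρ + (z_c − 2.77 − 22.2)×3.38
The z_c×3.38 term appears on both sides and cancels. Collect the known terms of each column as K = Σ(ρt)_known − 3.38 × (depth of known layers): K_A = 110.69413 − 3.38×39.79 = −23.79607; K_B = 0 − 3.38×(2.77 + 22.2) = −84.3986.
Balance: K_A = K_B + 22.2×ρ, so ρ = (K_A − K_B)/22.2 = 60.6025/22.2 = 2.73 g/cm³.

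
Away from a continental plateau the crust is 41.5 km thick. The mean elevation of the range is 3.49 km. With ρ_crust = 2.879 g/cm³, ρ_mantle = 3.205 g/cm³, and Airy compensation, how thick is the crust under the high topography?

75.8 km

Root depth r = h ρ_c / (ρ_m − ρ_c) = 3.49 km × 2.879 / 0.326 = 30.82 km.
Total thickness = T + h + r = 41.5 km + 3.49 km + 30.82 km = 75.8 km.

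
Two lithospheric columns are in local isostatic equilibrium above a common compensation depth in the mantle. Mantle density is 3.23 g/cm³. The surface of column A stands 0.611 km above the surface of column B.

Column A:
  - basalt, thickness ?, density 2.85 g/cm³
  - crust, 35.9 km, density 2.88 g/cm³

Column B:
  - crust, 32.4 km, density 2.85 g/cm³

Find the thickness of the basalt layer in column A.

Take the compensation level at the base of the deeper column (depth z_c below the surface of column A) and equate Σ ρ_i t_i down to z_c; mantle fills any gap and the z_c terms cancel.
Column A: x×2.85 + 35.9×2.88 + (z_c − 35.9 − x)×3.23
Column B: 0.611×0 + 32.4×2.85 + (z_c − 0.611 − 32.4)×3.23
The z_c×3.23 term appears on both sides and cancels. Collect the known terms of each column as K = Σ(ρt)_known − 3.23 × (depth of known layers): K_A = 103.392 − 3.23×35.9 = −12.565; K_B = 92.34 − 3.23×(0.611 + 32.4) = −14.28553.
Balance: K_A − x×(3.23 − 2.85) = K_B, so x = (K_A − K_B)/(3.23 − 2.85) = 1.72053/0.38 = 4.53 km.

4.53 km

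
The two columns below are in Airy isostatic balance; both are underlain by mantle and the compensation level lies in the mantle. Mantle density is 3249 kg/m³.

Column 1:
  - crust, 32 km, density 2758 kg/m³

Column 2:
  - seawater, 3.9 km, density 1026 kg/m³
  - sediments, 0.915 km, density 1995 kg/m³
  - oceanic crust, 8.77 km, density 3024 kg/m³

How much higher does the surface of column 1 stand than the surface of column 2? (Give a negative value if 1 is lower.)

1.21 km

For any compensation level in the mantle, the mantle terms cancel and isostasy reduces to e = (Σt_1 − Σt_2) − (Σ(ρt)_1 − Σ(ρt)_2) / ρ_m.
Σt_1 = 32 km; Σt_2 = 13.585 km; Σ(ρt)_1 = 88256; Σ(ρt)_2 = 32347.305 (in km·kg/m³).
e = (32 − 13.585) − (88256 − 32347.305) / 3249 = 1.21 km.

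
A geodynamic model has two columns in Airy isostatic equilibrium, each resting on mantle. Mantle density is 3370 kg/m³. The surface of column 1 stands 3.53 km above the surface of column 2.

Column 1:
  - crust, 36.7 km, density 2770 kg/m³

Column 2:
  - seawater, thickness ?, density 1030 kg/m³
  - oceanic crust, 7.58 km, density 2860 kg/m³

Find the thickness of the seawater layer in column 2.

Take the compensation level at the base of the deeper column (depth z_c below the surface of column 1) and equate Σ ρ_i t_i down to z_c; mantle fills any gap and the z_c terms cancel.
Column 1: 36.7×2770 + (z_c − 36.7)×3370
Column 2: 3.53×0 + x×1030 + 7.58×2860 + (z_c − 3.53 − 7.58 − x)×3370
The z_c×3370 term appears on both sides and cancels. Collect the known terms of each column as K = Σ(ρt)_known − 3370 × (depth of known layers): K_1 = 101659 − 3370×36.7 = −22020; K_2 = 21678.8 − 3370×(3.53 + 7.58) = −15761.9.
Balance: K_1 = K_2 − x×(3370 − 1030), so x = (K_2 − K_1)/(3370 − 1030) = 6258.1/2340 = 2.67 km.

2.67 km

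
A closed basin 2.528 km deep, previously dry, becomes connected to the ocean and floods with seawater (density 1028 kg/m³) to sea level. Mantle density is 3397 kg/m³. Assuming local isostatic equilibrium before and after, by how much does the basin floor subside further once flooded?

1.1 km

After flooding the water column is d + s deep. Its weight must equal the weight of mantle displaced by the extra subsidence s: (d + s) ρ_w = s ρ_m.
s = d ρ_w / (ρ_m − ρ_w) = 2.528 km × 1028/(3397 − 1028) = 1.1 km.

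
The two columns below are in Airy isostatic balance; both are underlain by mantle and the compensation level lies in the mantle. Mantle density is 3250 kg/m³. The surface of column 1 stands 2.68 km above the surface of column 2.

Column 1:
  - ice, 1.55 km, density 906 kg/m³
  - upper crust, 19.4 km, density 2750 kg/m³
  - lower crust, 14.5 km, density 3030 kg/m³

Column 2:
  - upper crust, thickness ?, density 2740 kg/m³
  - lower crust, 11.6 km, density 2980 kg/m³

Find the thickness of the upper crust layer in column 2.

9.18 km

Take the compensation level at the base of the deeper column (depth z_c below the surface of column 1) and equate Σ ρ_i t_i down to z_c; mantle fills any gap and the z_c terms cancel.
Column 1: 1.55×906 + 19.4×2750 + 14.5×3030 + (z_c − 35.45)×3250
Column 2: 2.68×0 + x×2740 + 11.6×2980 + (z_c − 2.68 − 11.6 − x)×3250
The z_c×3250 term appears on both sides and cancels. Collect the known terms of each column as K = Σ(ρt)_known − 3250 × (depth of known layers): K_1 = 98689.3 − 3250×35.45 = −16523.2; K_2 = 34568 − 3250×(2.68 + 11.6) = −11842.
Balance: K_1 = K_2 − x×(3250 − 2740), so x = (K_2 − K_1)/(3250 − 2740) = 4681.2/510 = 9.18 km.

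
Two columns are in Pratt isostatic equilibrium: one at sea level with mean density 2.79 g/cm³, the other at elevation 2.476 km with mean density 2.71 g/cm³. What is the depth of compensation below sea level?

ρ_ref D = ρ (D + h) → D (ρ_ref − ρ) = ρ h.
D = ρ h/(ρ_ref − ρ) = 2.71 × 2.476 km/(2.79 − 2.71) = 83.9 km.

83.9 km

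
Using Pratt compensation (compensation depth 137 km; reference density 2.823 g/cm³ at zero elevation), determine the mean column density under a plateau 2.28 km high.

2.78 g/cm³

Pratt balance: ρ_ref D = ρ (D + h).
ρ = ρ_ref D/(D + h) = 2.823 × 137 km/(137 km + 2.28 km) = 2.78 g/cm³.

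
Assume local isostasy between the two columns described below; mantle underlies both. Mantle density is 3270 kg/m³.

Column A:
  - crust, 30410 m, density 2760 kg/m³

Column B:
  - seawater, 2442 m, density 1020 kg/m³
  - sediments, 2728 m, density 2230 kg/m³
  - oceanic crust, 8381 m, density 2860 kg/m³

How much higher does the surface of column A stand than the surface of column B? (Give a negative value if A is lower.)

For any compensation level in the mantle, the mantle terms cancel and isostasy reduces to e = (Σt_A − Σt_B) − (Σ(ρt)_A − Σ(ρt)_B) / ρ_m.
Σt_A = 30410 m; Σt_B = 13551 m; Σ(ρt)_A = 83931600; Σ(ρt)_B = 32543940 (in m·kg/m³).
e = (30410 − 13551) − (83931600 − 32543940) / 3270 = 1140 m.

1140 m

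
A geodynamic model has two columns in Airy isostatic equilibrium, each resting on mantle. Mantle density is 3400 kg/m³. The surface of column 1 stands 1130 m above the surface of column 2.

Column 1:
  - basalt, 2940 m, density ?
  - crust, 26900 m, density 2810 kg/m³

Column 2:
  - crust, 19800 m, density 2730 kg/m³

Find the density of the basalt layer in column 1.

2980 kg/m³

Take the compensation level at the base of the deeper column (depth z_c below the surface of column 1) and equate Σ ρ_i t_i down to z_c; mantle fills any gap and the z_c terms cancel.
Column 1: 2940×ρ + 26900×2810 + (z_c − 29840)×3400
Column 2: 1130×0 + 19800×2730 + (z_c − 1130 − 19800)×3400
The z_c×3400 term appears on both sides and cancels. Collect the known terms of each column as K = Σ(ρt)_known − 3400 × (depth of known layers): K_1 = 75589000 − 3400×29840 = −25867000; K_2 = 54054000 − 3400×(1130 + 19800) = −17108000.
Balance: K_1 + 2940×ρ = K_2, so ρ = (K_2 − K_1)/2940 = 8759000/2940 = 2980 kg/m³.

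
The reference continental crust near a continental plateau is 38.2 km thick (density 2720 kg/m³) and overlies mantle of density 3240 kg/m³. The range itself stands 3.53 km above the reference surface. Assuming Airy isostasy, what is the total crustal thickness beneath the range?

60.2 km

Root depth r = h ρ_c / (ρ_m − ρ_c) = 3.53 km × 2720 / 520 = 18.46 km.
Total thickness = T + h + r = 38.2 km + 3.53 km + 18.46 km = 60.2 km.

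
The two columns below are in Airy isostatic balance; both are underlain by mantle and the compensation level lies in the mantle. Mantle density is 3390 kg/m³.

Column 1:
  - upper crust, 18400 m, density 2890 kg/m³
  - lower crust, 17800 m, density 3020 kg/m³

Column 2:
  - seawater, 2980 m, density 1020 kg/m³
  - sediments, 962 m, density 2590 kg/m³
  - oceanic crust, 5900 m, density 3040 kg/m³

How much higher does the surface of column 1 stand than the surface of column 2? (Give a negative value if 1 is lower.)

1740 m

For any compensation level in the mantle, the mantle terms cancel and isostasy reduces to e = (Σt_1 − Σt_2) − (Σ(ρt)_1 − Σ(ρt)_2) / ρ_m.
Σt_1 = 36200 m; Σt_2 = 9842 m; Σ(ρt)_1 = 106932000; Σ(ρt)_2 = 23467180 (in m·kg/m³).
e = (36200 − 9842) − (106932000 − 23467180) / 3390 = 1740 m.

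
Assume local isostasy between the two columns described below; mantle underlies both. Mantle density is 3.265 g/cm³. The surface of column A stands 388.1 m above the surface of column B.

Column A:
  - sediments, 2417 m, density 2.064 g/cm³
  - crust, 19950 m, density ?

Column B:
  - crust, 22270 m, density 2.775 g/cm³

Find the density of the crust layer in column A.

Take the compensation level at the base of the deeper column (depth z_c below the surface of column A) and equate Σ ρ_i t_i down to z_c; mantle fills any gap and the z_c terms cancel.
Column A: 2417×2.064 + 19950×ρ + (z_c − 22367)×3.265
Column B: 388.1×0 + 22270×2.775 + (z_c − 388.1 − 22270)×3.265
The z_c×3.265 term appears on both sides and cancels. Collect the known terms of each column as K = Σ(ρt)_known − 3.265 × (depth of known layers): K_A = 4988.688 − 3.265×22367 = −68039.567; K_B = 61799.25 − 3.265×(388.1 + 22270) = −12179.4465.
Balance: K_A + 19950×ρ = K_B, so ρ = (K_B − K_A)/19950 = 55860.1/19950 = 2.8 g/cm³.

2.8 g/cm³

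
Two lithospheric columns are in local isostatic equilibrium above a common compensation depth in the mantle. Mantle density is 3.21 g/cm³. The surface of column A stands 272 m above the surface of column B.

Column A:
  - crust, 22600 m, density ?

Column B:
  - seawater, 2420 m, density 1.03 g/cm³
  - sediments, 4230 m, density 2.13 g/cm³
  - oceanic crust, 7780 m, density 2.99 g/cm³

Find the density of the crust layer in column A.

2.66 g/cm³

Take the compensation level at the base of the deeper column (depth z_c below the surface of column A) and equate Σ ρ_i t_i down to z_c; mantle fills any gap and the z_c terms cancel.
Column A: 22600×ρ + (z_c − 22600)×3.21
Column B: 272×0 + 2420×1.03 + 4230×2.13 + 7780×2.99 + (z_c − 272 − 14430)×3.21
The z_c×3.21 term appears on both sides and cancels. Collect the known terms of each column as K = Σ(ρt)_known − 3.21 × (depth of known layers): K_A = 0 − 3.21×22600 = −72546; K_B = 34764.7 − 3.21×(272 + 14430) = −12428.72.
Balance: K_A + 22600×ρ = K_B, so ρ = (K_B − K_A)/22600 = 60117.3/22600 = 2.66 g/cm³.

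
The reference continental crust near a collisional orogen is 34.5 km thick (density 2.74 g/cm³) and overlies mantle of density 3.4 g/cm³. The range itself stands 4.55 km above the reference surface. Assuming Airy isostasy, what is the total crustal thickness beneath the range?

Root depth r = h ρ_c / (ρ_m − ρ_c) = 4.55 km × 2.74 / 0.66 = 18.89 km.
Total thickness = T + h + r = 34.5 km + 4.55 km + 18.89 km = 57.9 km.

57.9 km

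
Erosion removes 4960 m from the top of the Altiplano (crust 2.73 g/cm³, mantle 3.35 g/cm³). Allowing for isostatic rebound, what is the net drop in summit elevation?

Rebound u = e ρ_c/ρ_m = 4960 m × 2.73/3.35 = 4042 m.
Net surface drop = e − u = 4960 m − 4042 m = e (ρ_m − ρ_c)/ρ_m = 918 m.

918 m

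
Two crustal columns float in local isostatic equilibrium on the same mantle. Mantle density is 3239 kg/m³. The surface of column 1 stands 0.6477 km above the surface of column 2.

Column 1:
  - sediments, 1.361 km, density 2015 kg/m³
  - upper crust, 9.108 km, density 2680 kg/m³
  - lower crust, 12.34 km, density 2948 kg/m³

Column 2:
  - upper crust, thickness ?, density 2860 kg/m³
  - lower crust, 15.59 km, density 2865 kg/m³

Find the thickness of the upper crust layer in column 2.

Take the compensation level at the base of the deeper column (depth z_c below the surface of column 1) and equate Σ ρ_i t_i down to z_c; mantle fills any gap and the z_c terms cancel.
Column 1: 1.361×2015 + 9.108×2680 + 12.34×2948 + (z_c − 22.809)×3239
Column 2: 0.6477×0 + x×2860 + 15.59×2865 + (z_c − 0.6477 − 15.59 − x)×3239
The z_c×3239 term appears on both sides and cancels. Collect the known terms of each column as K = Σ(ρt)_known − 3239 × (depth of known layers): K_1 = 63530.175 − 3239×22.809 = −10348.176; K_2 = 44665.35 − 3239×(0.6477 + 15.59) = −7928.5603.
Balance: K_1 = K_2 − x×(3239 − 2860), so x = (K_2 − K_1)/(3239 − 2860) = 2419.62/379 = 6.38 km.

6.38 km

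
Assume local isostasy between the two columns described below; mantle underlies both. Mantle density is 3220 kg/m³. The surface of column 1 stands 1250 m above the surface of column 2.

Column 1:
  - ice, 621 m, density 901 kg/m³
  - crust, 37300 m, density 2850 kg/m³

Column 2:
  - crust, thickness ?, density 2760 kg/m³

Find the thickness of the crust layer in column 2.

24400 m

Take the compensation level at the base of the deeper column (depth z_c below the surface of column 1) and equate Σ ρ_i t_i down to z_c; mantle fills any gap and the z_c terms cancel.
Column 1: 621×901 + 37300×2850 + (z_c − 37921)×3220
Column 2: 1250×0 + x×2760 + (z_c − 1250 − 0 − x)×3220
The z_c×3220 term appears on both sides and cancels. Collect the known terms of each column as K = Σ(ρt)_known − 3220 × (depth of known layers): K_1 = 106864521 − 3220×37921 = −15241099; K_2 = 0 − 3220×(1250 + 0) = −4025000.
Balance: K_1 = K_2 − x×(3220 − 2760), so x = (K_2 − K_1)/(3220 − 2760) = 11216100/460 = 24400 m.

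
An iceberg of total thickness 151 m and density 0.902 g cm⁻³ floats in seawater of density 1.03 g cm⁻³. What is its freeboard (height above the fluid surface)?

Floating equilibrium: submerged depth d = t ρ_obj/ρ_fluid = 151 m × 0.902/1.03 = 132.2 m.
Freeboard = t − d = 151 m − 132.2 m = 18.8 m.

18.8 m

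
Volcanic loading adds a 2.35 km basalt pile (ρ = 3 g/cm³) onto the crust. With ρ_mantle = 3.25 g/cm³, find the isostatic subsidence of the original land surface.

Subaerial loading: s = t ρ_load / ρ_m.
s = 2.35 km × 3/3.25 = 2.17 km.

2.17 km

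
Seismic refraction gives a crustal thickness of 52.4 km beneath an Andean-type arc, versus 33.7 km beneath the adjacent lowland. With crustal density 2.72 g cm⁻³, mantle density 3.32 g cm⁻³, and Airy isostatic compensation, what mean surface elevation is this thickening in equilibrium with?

Excess crust Δ = 52.4 km − 33.7 km = 18.7 km, split between elevation h and root r with h + r = Δ.
Airy balance ρ_c h = (ρ_m − ρ_c) r gives r = h ρ_c/(ρ_m − ρ_c), so h (1 + ρ_c/(ρ_m − ρ_c)) = Δ, i.e. h = Δ (ρ_m − ρ_c)/ρ_m.
h = 18.7 km × 0.6/3.32 = 3.38 km.

3.38 km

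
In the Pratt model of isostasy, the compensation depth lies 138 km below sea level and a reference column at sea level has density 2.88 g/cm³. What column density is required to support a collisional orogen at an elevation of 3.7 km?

2.8 g/cm³

Pratt balance: ρ_ref D = ρ (D + h).
ρ = ρ_ref D/(D + h) = 2.88 × 138 km/(138 km + 3.7 km) = 2.8 g/cm³.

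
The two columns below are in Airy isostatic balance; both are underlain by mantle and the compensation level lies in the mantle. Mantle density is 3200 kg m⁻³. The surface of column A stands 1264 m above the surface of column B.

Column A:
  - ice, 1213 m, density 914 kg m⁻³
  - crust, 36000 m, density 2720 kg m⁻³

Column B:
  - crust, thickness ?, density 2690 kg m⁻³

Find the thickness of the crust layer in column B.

Take the compensation level at the base of the deeper column (depth z_c below the surface of column A) and equate Σ ρ_i t_i down to z_c; mantle fills any gap and the z_c terms cancel.
Column A: 1213×914 + 36000×2720 + (z_c − 37213)×3200
Column B: 1264×0 + x×2690 + (z_c − 1264 − 0 − x)×3200
The z_c×3200 term appears on both sides and cancels. Collect the known terms of each column as K = Σ(ρt)_known − 3200 × (depth of known layers): K_A = 99028682 − 3200×37213 = −20052918; K_B = 0 − 3200×(1264 + 0) = −4044800.
Balance: K_A = K_B − x×(3200 − 2690), so x = (K_B − K_A)/(3200 − 2690) = 16008100/510 = 31400 m.

31400 m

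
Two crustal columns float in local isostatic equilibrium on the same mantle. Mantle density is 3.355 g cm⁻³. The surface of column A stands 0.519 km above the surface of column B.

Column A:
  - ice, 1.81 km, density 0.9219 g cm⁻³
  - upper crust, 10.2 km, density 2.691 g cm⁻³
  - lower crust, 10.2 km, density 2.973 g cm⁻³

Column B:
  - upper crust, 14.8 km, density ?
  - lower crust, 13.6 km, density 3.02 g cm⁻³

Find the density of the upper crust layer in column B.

Take the compensation level at the base of the deeper column (depth z_c below the surface of column A) and equate Σ ρ_i t_i down to z_c; mantle fills any gap and the z_c terms cancel.
Column A: 1.81×0.9219 + 10.2×2.691 + 10.2×2.973 + (z_c − 22.21)×3.355
Column B: 0.519×0 + 14.8×ρ + 13.6×3.02 + (z_c − 0.519 − 28.4)×3.355
The z_c×3.355 term appears on both sides and cancels. Collect the known terms of each column as K = Σ(ρt)_known − 3.355 × (depth of known layers): K_A = 59.441439 − 3.355×22.21 = −15.073111; K_B = 41.072 − 3.355×(0.519 + 28.4) = −55.951245.
Balance: K_A = K_B + 14.8×ρ, so ρ = (K_A − K_B)/14.8 = 40.8781/14.8 = 2.76 g cm⁻³.

2.76 g cm⁻³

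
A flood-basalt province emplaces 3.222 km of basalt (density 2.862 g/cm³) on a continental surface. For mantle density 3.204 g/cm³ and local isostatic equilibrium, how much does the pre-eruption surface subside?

2.88 km

Subaerial loading: s = t ρ_load / ρ_m.
s = 3.222 km × 2.862/3.204 = 2.88 km.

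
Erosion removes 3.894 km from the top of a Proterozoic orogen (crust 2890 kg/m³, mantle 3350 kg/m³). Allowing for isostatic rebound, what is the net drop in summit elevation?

0.535 km

Rebound u = e ρ_c/ρ_m = 3.894 km × 2890/3350 = 3.359 km.
Net surface drop = e − u = 3.894 km − 3.359 km = e (ρ_m − ρ_c)/ρ_m = 0.535 km.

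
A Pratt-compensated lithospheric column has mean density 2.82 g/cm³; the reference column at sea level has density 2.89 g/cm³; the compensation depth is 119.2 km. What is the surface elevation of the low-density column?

ρ_ref D = ρ (D + h) → h = D (ρ_ref − ρ)/ρ.
h = 119.2 km × (2.89 − 2.82)/2.82 = 2.96 km.

2.96 km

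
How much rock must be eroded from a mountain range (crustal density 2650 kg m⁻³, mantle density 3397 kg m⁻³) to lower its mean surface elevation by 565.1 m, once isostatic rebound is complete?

Net drop Δ = e − u = e − e ρ_c/ρ_m = e (ρ_m − ρ_c)/ρ_m.
e = Δ ρ_m/(ρ_m − ρ_c) = 565.1 m × 3397/747 = 2570 m.

2570 m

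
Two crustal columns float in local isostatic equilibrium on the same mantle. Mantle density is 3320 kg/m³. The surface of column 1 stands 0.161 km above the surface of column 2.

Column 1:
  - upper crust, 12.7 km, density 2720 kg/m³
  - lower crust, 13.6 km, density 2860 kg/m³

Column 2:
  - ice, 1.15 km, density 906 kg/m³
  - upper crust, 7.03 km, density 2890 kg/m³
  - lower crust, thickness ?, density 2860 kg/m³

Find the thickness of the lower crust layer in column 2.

Take the compensation level at the base of the deeper column (depth z_c below the surface of column 1) and equate Σ ρ_i t_i down to z_c; mantle fills any gap and the z_c terms cancel.
Column 1: 12.7×2720 + 13.6×2860 + (z_c − 26.3)×3320
Column 2: 0.161×0 + 1.15×906 + 7.03×2890 + x×2860 + (z_c − 0.161 − 8.18 − x)×3320
The z_c×3320 term appears on both sides and cancels. Collect the known terms of each column as K = Σ(ρt)_known − 3320 × (depth of known layers): K_1 = 73440 − 3320×26.3 = −13876; K_2 = 21358.6 − 3320×(0.161 + 8.18) = −6333.52.
Balance: K_1 = K_2 − x×(3320 − 2860), so x = (K_2 − K_1)/(3320 − 2860) = 7542.48/460 = 16.4 km.

16.4 km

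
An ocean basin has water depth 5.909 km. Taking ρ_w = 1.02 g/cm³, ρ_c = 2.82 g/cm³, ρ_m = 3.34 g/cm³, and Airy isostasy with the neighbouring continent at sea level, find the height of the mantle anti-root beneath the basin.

In Airy isostatic equilibrium: replacing crust with seawater at the top is compensated by replacing crust with mantle at the base: d (ρ_c − ρ_w) = a (ρ_m − ρ_c).
a = d (ρ_c − ρ_w)/(ρ_m − ρ_c) = 5.909 km × 1.8/0.52 = 20.5 km.

20.5 km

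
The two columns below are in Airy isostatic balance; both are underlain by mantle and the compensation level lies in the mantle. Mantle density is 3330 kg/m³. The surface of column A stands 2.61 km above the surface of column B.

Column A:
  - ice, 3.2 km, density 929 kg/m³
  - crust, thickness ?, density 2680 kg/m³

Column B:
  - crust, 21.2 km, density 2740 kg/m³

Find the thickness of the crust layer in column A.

Take the compensation level at the base of the deeper column (depth z_c below the surface of column A) and equate Σ ρ_i t_i down to z_c; mantle fills any gap and the z_c terms cancel.
Column A: 3.2×929 + x×2680 + (z_c − 3.2 − x)×3330
Column B: 2.61×0 + 21.2×2740 + (z_c − 2.61 − 21.2)×3330
The z_c×3330 term appears on both sides and cancels. Collect the known terms of each column as K = Σ(ρt)_known − 3330 × (depth of known layers): K_A = 2972.8 − 3330×3.2 = −7683.2; K_B = 58088 − 3330×(2.61 + 21.2) = −21199.3.
Balance: K_A − x×(3330 − 2680) = K_B, so x = (K_A − K_B)/(3330 − 2680) = 13516.1/650 = 20.8 km.

20.8 km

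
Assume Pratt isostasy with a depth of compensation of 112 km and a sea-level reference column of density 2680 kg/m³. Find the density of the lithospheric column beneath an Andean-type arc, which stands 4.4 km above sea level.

2580 kg/m³

Pratt balance: ρ_ref D = ρ (D + h).
ρ = ρ_ref D/(D + h) = 2680 × 112 km/(112 km + 4.4 km) = 2580 kg/m³.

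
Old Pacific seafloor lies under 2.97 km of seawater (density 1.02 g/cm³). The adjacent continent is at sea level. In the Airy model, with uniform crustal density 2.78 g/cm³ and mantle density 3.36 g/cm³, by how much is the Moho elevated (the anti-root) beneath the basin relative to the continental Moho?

9.01 km

Isostatic balance requires: replacing crust with seawater at the top is compensated by replacing crust with mantle at the base: d (ρ_c − ρ_w) = a (ρ_m − ρ_c).
a = d (ρ_c − ρ_w)/(ρ_m − ρ_c) = 2.97 km × 1.76/0.58 = 9.01 km.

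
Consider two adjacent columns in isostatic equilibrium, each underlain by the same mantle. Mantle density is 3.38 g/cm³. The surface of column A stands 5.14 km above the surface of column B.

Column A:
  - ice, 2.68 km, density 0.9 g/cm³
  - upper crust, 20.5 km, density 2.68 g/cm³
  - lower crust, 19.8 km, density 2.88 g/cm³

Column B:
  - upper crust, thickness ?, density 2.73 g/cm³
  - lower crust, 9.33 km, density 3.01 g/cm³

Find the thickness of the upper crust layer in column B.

15.5 km

Take the compensation level at the base of the deeper column (depth z_c below the surface of column A) and equate Σ ρ_i t_i down to z_c; mantle fills any gap and the z_c terms cancel.
Column A: 2.68×0.9 + 20.5×2.68 + 19.8×2.88 + (z_c − 42.98)×3.38
Column B: 5.14×0 + x×2.73 + 9.33×3.01 + (z_c − 5.14 − 9.33 − x)×3.38
The z_c×3.38 term appears on both sides and cancels. Collect the known terms of each column as K = Σ(ρt)_known − 3.38 × (depth of known layers): K_A = 114.376 − 3.38×42.98 = −30.8964; K_B = 28.0833 − 3.38×(5.14 + 9.33) = −20.8253.
Balance: K_A = K_B − x×(3.38 − 2.73), so x = (K_B − K_A)/(3.38 − 2.73) = 10.0711/0.65 = 15.5 km.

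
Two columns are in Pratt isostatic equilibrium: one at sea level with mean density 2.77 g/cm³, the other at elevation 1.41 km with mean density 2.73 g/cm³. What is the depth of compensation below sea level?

ρ_ref D = ρ (D + h) → D (ρ_ref − ρ) = ρ h.
D = ρ h/(ρ_ref − ρ) = 2.73 × 1.41 km/(2.77 − 2.73) = 96.2 km.

96.2 km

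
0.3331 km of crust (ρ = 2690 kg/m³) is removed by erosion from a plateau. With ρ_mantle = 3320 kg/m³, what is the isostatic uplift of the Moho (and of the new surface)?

0.27 km

Unloading: uplift u = e ρ_c/ρ_m = 0.3331 km × 2690/3320 = 0.27 km.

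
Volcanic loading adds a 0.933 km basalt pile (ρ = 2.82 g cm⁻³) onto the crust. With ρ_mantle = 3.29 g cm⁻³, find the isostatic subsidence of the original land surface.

Subaerial loading: s = t ρ_load / ρ_m.
s = 0.933 km × 2.82/3.29 = 0.8 km.

0.8 km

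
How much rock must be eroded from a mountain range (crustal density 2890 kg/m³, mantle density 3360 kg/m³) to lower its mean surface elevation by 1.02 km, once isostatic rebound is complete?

Net drop Δ = e − u = e − e ρ_c/ρ_m = e (ρ_m − ρ_c)/ρ_m.
e = Δ ρ_m/(ρ_m − ρ_c) = 1.02 km × 3360/470 = 7.29 km.

7.29 km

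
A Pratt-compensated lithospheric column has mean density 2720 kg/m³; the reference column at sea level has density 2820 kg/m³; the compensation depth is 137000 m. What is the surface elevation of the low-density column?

ρ_ref D = ρ (D + h) → h = D (ρ_ref − ρ)/ρ.
h = 137000 m × (2820 − 2720)/2720 = 5040 m.

5040 m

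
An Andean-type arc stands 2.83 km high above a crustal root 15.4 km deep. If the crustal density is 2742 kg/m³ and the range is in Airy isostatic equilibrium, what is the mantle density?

Airy balance: ρ_c h = (ρ_m − ρ_c) r → ρ_m = ρ_c (1 + h/r).
ρ_m = 2742 × (1 + 2.83 km/15.4 km) = 3250 kg/m³.

3250 kg/m³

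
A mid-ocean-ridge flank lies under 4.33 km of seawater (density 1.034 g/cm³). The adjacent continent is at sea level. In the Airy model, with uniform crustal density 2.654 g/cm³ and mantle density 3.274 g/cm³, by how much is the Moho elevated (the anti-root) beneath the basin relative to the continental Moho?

11.3 km

In Airy isostatic equilibrium: replacing crust with seawater at the top is compensated by replacing crust with mantle at the base: d (ρ_c − ρ_w) = a (ρ_m − ρ_c).
a = d (ρ_c − ρ_w)/(ρ_m − ρ_c) = 4.33 km × 1.62/0.62 = 11.3 km.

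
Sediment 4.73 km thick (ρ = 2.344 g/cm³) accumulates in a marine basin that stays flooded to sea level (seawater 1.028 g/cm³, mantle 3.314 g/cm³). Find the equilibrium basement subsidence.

Submarine loading: the sediment displaces seawater, and the subsidence is in turn flooded, so s (ρ_m − ρ_w) = t (ρ_sed − ρ_w).
s = 4.73 km × (2.344 − 1.028) / (3.314 − 1.028) = 2.72 km.

2.72 km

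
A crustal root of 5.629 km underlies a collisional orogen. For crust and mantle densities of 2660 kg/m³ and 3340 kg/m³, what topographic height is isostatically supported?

1.44 km

Equating mass per unit area of the two columns: ρ_c h = (ρ_m − ρ_c) r.
h = r (ρ_m − ρ_c) / ρ_c = 5.629 km × (3340 − 2660) / 2660 = 1.44 km.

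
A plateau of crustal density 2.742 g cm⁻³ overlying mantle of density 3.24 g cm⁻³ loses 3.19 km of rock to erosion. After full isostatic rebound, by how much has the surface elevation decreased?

0.49 km

Rebound u = e ρ_c/ρ_m = 3.19 km × 2.742/3.24 = 2.7 km.
Net surface drop = e − u = 3.19 km − 2.7 km = e (ρ_m − ρ_c)/ρ_m = 0.49 km.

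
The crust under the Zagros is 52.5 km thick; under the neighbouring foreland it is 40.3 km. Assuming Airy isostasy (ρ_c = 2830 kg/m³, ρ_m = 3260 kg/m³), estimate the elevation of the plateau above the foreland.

1.61 km

Excess crust Δ = 52.5 km − 40.3 km = 12.2 km, split between elevation h and root r with h + r = Δ.
Airy balance ρ_c h = (ρ_m − ρ_c) r gives r = h ρ_c/(ρ_m − ρ_c), so h (1 + ρ_c/(ρ_m − ρ_c)) = Δ, i.e. h = Δ (ρ_m − ρ_c)/ρ_m.
h = 12.2 km × 430/3260 = 1.61 km.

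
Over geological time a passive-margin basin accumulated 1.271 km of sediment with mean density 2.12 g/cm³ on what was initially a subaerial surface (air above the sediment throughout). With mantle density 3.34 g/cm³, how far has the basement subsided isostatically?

Subaerial load: s = t ρ_sed / ρ_m = 1.271 km × 2.12/3.34 = 0.807 km.

0.807 km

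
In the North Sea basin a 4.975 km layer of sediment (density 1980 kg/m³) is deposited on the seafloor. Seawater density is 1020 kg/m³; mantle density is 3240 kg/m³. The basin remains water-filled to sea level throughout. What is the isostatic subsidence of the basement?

2.15 km

Submarine loading: the sediment displaces seawater, and the subsidence is in turn flooded, so s (ρ_m − ρ_w) = t (ρ_sed − ρ_w).
s = 4.975 km × (1980 − 1020) / (3240 − 1020) = 2.15 km.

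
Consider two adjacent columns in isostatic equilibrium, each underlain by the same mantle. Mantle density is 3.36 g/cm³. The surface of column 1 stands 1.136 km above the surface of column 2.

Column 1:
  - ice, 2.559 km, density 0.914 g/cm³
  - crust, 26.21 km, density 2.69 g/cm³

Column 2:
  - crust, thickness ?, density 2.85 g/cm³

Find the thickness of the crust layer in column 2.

Take the compensation level at the base of the deeper column (depth z_c below the surface of column 1) and equate Σ ρ_i t_i down to z_c; mantle fills any gap and the z_c terms cancel.
Column 1: 2.559×0.914 + 26.21×2.69 + (z_c − 28.769)×3.36
Column 2: 1.136×0 + x×2.85 + (z_c − 1.136 − 0 − x)×3.36
The z_c×3.36 term appears on both sides and cancels. Collect the known terms of each column as K = Σ(ρt)_known − 3.36 × (depth of known layers): K_1 = 72.843826 − 3.36×28.769 = −23.820014; K_2 = 0 − 3.36×(1.136 + 0) = −3.81696.
Balance: K_1 = K_2 − x×(3.36 − 2.85), so x = (K_2 − K_1)/(3.36 − 2.85) = 20.0031/0.51 = 39.2 km.

39.2 km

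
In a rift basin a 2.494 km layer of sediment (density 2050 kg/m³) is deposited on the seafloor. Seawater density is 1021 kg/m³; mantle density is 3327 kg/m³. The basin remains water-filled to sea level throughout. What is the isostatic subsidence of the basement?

Submarine loading: the sediment displaces seawater, and the subsidence is in turn flooded, so s (ρ_m − ρ_w) = t (ρ_sed − ρ_w).
s = 2.494 km × (2050 − 1021) / (3327 − 1021) = 1.11 km.

1.11 km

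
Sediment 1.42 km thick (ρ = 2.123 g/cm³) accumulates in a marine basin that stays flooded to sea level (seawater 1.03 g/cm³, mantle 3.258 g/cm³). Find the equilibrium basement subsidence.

0.697 km

Submarine loading: the sediment displaces seawater, and the subsidence is in turn flooded, so s (ρ_m − ρ_w) = t (ρ_sed − ρ_w).
s = 1.42 km × (2.123 − 1.03) / (3.258 − 1.03) = 0.697 km.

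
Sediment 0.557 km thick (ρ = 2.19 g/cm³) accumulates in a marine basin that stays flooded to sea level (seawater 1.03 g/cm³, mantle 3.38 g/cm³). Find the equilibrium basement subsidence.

Submarine loading: the sediment displaces seawater, and the subsidence is in turn flooded, so s (ρ_m − ρ_w) = t (ρ_sed − ρ_w).
s = 0.557 km × (2.19 − 1.03) / (3.38 − 1.03) = 0.275 km.

0.275 km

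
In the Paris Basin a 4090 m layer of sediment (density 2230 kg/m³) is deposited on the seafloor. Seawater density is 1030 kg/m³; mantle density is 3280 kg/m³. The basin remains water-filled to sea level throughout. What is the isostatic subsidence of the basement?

2180 m

Submarine loading: the sediment displaces seawater, and the subsidence is in turn flooded, so s (ρ_m − ρ_w) = t (ρ_sed − ρ_w).
s = 4090 m × (2230 − 1030) / (3280 − 1030) = 2180 m.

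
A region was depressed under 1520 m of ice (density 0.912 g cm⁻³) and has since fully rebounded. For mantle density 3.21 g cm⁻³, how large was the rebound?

Removing the load lets mantle flow back in; uplift u satisfies ρ_ice t = ρ_m u.
u = t ρ_ice/ρ_m = 1520 m × 0.912/3.21 = 432 m.

432 m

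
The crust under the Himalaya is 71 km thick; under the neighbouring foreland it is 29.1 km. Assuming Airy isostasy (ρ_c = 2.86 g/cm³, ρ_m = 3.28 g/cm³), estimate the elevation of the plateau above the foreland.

Excess crust Δ = 71 km − 29.1 km = 41.9 km, split between elevation h and root r with h + r = Δ.
Airy balance ρ_c h = (ρ_m − ρ_c) r gives r = h ρ_c/(ρ_m − ρ_c), so h (1 + ρ_c/(ρ_m − ρ_c)) = Δ, i.e. h = Δ (ρ_m − ρ_c)/ρ_m.
h = 41.9 km × 0.42/3.28 = 5.37 km.

5.37 km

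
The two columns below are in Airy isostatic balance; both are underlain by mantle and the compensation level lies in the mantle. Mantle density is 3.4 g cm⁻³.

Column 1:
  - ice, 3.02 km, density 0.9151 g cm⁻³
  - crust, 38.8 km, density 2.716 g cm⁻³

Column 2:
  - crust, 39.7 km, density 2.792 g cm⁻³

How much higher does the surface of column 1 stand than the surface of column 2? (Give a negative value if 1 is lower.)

For any compensation level in the mantle, the mantle terms cancel and isostasy reduces to e = (Σt_1 − Σt_2) − (Σ(ρt)_1 − Σ(ρt)_2) / ρ_m.
Σt_1 = 41.82 km; Σt_2 = 39.7 km; Σ(ρt)_1 = 108.144402; Σ(ρt)_2 = 110.8424 (in km·g cm⁻³).
e = (41.82 − 39.7) − (108.144402 − 110.8424) / 3.4 = 2.91 km.

2.91 km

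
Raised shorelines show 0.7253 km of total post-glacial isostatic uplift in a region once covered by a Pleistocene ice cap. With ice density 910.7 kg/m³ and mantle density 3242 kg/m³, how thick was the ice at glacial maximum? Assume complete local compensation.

2.58 km

u = t ρ_ice/ρ_m → t = u ρ_m/ρ_ice = 0.7253 km × 3242/910.7 = 2.58 km.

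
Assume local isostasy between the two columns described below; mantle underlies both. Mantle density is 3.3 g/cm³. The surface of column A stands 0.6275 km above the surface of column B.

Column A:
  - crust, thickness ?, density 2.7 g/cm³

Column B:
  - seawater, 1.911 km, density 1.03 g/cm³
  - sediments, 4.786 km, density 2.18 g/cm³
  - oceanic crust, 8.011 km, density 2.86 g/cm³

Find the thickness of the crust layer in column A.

25.5 km

Take the compensation level at the base of the deeper column (depth z_c below the surface of column A) and equate Σ ρ_i t_i down to z_c; mantle fills any gap and the z_c terms cancel.
Column A: x×2.7 + (z_c − 0 − x)×3.3
Column B: 0.6275×0 + 1.911×1.03 + 4.786×2.18 + 8.011×2.86 + (z_c − 0.6275 − 14.708)×3.3
The z_c×3.3 term appears on both sides and cancels. Collect the known terms of each column as K = Σ(ρt)_known − 3.3 × (depth of known layers): K_A = 0 − 3.3×0 = 0; K_B = 35.31327 − 3.3×(0.6275 + 14.708) = −15.29388.
Balance: K_A − x×(3.3 − 2.7) = K_B, so x = (K_A − K_B)/(3.3 − 2.7) = 15.2939/0.6 = 25.5 km.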